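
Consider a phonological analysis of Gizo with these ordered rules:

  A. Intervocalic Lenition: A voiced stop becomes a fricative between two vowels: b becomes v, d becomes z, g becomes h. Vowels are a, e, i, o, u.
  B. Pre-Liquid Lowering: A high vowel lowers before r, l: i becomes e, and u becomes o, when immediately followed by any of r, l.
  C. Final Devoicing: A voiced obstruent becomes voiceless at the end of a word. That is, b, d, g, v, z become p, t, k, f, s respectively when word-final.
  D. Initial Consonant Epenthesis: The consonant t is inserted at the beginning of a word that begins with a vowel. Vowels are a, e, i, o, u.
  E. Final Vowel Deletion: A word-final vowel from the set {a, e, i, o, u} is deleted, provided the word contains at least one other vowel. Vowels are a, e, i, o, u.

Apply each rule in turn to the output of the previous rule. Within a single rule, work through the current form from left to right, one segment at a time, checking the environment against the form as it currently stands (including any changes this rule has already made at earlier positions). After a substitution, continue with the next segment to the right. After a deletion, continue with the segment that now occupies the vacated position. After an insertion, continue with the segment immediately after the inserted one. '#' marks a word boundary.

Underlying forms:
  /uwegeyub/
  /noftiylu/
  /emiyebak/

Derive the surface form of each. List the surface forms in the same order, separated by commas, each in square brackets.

[tuweheyup], [noftiyl], [temiyevak]

/uwegeyub/:
  A Intervocalic Lenition: [uwegeyub] → [uweheyub]
  B Pre-Liquid Lowering: no change — [uweheyub]
  C Final Devoicing: [uweheyub] → [uweheyup]
  D Initial Consonant Epenthesis: [uweheyup] → [tuweheyup]
  E Final Vowel Deletion: no change — [tuweheyup]
/noftiylu/:
  A Intervocalic Lenition: no change — [noftiylu]
  B Pre-Liquid Lowering: no change — [noftiylu]
  C Final Devoicing: no change — [noftiylu]
  D Initial Consonant Epenthesis: no change — [noftiylu]
  E Final Vowel Deletion: [noftiylu] → [noftiyl]
/emiyebak/:
  A Intervocalic Lenition: [emiyebak] → [emiyevak]
  B Pre-Liquid Lowering: no change — [emiyevak]
  C Final Devoicing: no change — [emiyevak]
  D Initial Consonant Epenthesis: [emiyevak] → [temiyevak]
  E Final Vowel Deletion: no change — [temiyevak]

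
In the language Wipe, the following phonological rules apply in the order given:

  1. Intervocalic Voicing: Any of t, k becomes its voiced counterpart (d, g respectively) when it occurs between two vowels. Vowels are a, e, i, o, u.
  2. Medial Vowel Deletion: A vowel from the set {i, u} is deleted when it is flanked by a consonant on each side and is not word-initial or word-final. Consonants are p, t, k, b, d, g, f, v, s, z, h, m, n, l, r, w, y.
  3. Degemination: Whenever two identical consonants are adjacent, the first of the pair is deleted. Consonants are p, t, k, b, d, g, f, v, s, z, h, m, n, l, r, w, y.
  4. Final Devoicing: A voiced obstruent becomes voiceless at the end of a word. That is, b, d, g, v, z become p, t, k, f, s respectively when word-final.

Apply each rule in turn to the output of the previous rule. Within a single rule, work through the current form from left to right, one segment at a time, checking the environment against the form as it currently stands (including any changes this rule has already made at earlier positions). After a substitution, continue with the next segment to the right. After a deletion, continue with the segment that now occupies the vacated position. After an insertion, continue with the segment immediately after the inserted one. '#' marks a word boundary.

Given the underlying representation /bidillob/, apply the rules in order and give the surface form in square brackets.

[bdlop]

1 Intervocalic Voicing: no change — [bidillob]
2 Medial Vowel Deletion: [bidillob] → [bdllob]
3 Degemination: [bdllob] → [bdlob]
4 Final Devoicing: [bdlob] → [bdlop]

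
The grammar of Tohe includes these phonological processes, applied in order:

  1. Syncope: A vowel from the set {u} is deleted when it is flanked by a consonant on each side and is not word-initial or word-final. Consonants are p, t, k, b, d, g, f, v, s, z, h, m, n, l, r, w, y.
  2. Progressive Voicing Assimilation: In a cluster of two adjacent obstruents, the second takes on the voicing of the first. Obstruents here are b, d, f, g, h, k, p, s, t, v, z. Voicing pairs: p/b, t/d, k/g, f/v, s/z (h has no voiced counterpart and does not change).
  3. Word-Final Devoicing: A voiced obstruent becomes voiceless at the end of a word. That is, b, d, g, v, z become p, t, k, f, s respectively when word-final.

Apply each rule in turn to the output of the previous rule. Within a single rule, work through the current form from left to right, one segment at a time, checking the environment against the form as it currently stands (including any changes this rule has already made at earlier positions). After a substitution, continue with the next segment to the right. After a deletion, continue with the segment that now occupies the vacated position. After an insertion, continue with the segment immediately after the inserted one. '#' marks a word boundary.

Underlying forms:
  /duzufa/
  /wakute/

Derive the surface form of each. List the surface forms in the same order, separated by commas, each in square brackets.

/duzufa/:
  1 Syncope: [duzufa] → [dzfa]
  2 Progressive Voicing Assimilation: [dzfa] → [dzva]
  3 Word-Final Devoicing: no change — [dzva]
/wakute/:
  1 Syncope: [wakute] → [wakte]
  2 Progressive Voicing Assimilation: no change — [wakte]
  3 Word-Final Devoicing: no change — [wakte]

[dzva], [wakte]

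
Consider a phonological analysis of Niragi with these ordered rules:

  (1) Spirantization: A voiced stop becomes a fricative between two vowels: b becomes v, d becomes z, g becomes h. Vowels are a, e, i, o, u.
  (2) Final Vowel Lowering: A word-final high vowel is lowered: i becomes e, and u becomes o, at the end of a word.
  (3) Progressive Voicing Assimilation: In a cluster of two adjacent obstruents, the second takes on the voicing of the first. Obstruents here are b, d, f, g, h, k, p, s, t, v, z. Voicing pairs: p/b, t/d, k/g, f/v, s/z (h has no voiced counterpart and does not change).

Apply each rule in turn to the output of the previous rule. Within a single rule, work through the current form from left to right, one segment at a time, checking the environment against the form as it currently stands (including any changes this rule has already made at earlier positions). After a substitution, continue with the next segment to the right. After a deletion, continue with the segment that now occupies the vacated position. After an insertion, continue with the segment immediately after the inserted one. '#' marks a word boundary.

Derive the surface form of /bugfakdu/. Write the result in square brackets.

[bugvakto]

(1) Spirantization: no change — [bugfakdu]
(2) Final Vowel Lowering: [bugfakdu] → [bugfakdo]
(3) Progressive Voicing Assimilation: [bugfakdo] → [bugvakto]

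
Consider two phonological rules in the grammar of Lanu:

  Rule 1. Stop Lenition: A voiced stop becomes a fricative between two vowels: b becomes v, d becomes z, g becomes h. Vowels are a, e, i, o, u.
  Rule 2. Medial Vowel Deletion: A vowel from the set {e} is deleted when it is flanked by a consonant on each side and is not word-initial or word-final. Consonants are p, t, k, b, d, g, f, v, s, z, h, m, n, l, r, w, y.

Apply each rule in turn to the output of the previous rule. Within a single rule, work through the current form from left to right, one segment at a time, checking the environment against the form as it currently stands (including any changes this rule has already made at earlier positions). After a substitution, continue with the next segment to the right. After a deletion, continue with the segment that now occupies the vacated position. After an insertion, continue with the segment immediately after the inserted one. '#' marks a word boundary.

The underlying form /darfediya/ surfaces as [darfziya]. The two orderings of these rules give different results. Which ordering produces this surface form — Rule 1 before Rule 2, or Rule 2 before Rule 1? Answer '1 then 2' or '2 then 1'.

1 then 2

Order 1 then 2:
  1 Stop Lenition: [darfediya] → [darfeziya]
  2 Medial Vowel Deletion: [darfeziya] → [darfziya]
  result: [darfziya]
Order 2 then 1:
  2 Medial Vowel Deletion: [darfediya] → [darfdiya]
  1 Stop Lenition: no change — [darfdiya]
  result: [darfdiya]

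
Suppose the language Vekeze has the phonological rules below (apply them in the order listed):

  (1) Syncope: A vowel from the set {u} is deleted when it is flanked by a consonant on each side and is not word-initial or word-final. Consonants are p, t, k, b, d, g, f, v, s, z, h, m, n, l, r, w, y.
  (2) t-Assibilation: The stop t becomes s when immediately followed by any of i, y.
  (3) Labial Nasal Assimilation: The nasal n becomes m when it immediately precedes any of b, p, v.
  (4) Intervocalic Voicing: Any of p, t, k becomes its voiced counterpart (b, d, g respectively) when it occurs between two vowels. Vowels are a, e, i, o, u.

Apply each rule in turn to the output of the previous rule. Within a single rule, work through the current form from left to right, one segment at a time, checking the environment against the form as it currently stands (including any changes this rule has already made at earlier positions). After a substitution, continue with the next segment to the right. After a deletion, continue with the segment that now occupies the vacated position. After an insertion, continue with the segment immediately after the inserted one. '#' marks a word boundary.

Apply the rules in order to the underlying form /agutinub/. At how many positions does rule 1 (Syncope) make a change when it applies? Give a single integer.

2

(1) Syncope: [agutinub] → [agtinb]
(2) t-Assibilation: [agtinb] → [agsinb]
(3) Labial Nasal Assimilation: [agsinb] → [agsimb]
(4) Intervocalic Voicing: no change — [agsimb]
Rule 1 changed 2 position(s).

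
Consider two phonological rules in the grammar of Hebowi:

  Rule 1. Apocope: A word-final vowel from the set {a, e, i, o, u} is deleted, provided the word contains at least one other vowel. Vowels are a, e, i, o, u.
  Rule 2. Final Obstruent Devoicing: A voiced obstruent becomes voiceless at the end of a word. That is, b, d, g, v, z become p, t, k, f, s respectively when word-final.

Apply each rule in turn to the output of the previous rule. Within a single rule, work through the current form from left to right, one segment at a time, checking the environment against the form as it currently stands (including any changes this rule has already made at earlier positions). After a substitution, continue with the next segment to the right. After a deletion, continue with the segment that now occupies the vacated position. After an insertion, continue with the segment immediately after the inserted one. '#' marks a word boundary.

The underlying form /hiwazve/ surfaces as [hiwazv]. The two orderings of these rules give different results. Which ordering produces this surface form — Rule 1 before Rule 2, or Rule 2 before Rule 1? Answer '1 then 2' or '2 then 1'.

2 then 1

Order 1 then 2:
  1 Apocope: [hiwazve] → [hiwazv]
  2 Final Obstruent Devoicing: [hiwazv] → [hiwazf]
  result: [hiwazf]
Order 2 then 1:
  2 Final Obstruent Devoicing: no change — [hiwazve]
  1 Apocope: [hiwazve] → [hiwazv]
  result: [hiwazv]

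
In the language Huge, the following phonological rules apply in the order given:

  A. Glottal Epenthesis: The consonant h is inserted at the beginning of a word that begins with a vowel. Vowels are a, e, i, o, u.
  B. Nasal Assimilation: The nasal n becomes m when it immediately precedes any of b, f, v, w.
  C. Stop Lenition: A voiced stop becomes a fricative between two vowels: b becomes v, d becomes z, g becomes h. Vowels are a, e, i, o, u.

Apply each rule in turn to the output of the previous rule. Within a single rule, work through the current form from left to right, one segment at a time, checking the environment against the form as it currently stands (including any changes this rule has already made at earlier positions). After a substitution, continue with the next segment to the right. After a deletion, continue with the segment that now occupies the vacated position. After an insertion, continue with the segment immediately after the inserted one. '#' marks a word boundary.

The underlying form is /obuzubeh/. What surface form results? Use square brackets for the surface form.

[hovuzuveh]

A Glottal Epenthesis: [obuzubeh] → [hobuzubeh]
B Nasal Assimilation: no change — [hobuzubeh]
C Stop Lenition: [hobuzubeh] → [hovuzuveh]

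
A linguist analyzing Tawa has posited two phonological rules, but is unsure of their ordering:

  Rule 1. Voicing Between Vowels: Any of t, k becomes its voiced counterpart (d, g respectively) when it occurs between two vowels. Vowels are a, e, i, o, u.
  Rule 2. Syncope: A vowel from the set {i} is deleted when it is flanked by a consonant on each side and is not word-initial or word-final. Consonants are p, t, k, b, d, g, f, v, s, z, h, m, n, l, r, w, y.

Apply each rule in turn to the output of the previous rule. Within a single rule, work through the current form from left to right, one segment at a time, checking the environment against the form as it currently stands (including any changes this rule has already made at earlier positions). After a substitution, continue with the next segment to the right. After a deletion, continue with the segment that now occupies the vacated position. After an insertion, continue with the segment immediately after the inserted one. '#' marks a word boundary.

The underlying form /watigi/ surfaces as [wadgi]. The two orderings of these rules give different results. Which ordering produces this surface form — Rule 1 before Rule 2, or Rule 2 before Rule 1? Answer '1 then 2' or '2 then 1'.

1 then 2

Order 1 then 2:
  1 Voicing Between Vowels: [watigi] → [wadigi]
  2 Syncope: [wadigi] → [wadgi]
  result: [wadgi]
Order 2 then 1:
  2 Syncope: [watigi] → [watgi]
  1 Voicing Between Vowels: no change — [watgi]
  result: [watgi]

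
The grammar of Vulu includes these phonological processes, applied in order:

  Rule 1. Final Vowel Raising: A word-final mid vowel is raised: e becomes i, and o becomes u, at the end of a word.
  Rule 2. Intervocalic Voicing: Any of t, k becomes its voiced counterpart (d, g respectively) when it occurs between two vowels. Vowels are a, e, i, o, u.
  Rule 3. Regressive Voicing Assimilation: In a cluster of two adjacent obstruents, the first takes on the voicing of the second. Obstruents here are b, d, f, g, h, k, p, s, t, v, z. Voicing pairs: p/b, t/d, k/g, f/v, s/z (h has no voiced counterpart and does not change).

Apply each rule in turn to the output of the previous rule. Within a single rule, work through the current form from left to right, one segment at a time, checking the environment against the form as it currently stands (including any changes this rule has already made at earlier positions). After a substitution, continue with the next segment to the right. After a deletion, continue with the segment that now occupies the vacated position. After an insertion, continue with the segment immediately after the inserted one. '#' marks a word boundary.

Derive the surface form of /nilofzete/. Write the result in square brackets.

Rule 1 Final Vowel Raising: [nilofzete] → [nilofzeti]
Rule 2 Intervocalic Voicing: [nilofzeti] → [nilofzedi]
Rule 3 Regressive Voicing Assimilation: [nilofzedi] → [nilovzedi]

[nilovzedi]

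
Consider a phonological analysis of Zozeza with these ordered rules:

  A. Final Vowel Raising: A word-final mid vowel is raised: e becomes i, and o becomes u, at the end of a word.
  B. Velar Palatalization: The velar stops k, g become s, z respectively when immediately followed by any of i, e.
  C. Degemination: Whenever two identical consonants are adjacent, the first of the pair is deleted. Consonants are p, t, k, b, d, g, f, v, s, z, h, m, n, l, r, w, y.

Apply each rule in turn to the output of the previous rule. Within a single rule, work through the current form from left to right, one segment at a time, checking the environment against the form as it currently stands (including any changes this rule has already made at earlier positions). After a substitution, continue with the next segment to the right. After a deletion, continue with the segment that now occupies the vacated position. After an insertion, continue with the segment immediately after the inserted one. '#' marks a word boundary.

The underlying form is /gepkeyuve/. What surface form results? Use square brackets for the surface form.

A Final Vowel Raising: [gepkeyuve] → [gepkeyuvi]
B Velar Palatalization: [gepkeyuvi] → [zepseyuvi]
C Degemination: no change — [zepseyuvi]

[zepseyuvi]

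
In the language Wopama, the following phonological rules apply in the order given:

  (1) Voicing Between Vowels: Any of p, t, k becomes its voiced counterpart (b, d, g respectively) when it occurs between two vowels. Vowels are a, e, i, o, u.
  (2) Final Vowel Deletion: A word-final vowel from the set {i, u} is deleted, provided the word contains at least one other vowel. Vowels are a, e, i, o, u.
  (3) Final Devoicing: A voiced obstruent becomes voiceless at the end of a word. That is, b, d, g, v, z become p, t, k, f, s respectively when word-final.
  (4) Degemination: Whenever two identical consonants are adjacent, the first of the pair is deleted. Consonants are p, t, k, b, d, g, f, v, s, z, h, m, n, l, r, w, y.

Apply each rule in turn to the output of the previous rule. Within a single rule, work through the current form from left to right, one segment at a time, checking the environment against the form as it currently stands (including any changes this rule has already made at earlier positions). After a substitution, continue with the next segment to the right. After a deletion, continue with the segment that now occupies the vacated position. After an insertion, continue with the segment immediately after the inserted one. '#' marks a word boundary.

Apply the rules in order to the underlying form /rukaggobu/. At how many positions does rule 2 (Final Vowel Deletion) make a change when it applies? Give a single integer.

1

(1) Voicing Between Vowels: [rukaggobu] → [rugaggobu]
(2) Final Vowel Deletion: [rugaggobu] → [rugaggob]
(3) Final Devoicing: [rugaggob] → [rugaggop]
(4) Degemination: [rugaggop] → [rugagop]
Rule 2 changed 1 position(s).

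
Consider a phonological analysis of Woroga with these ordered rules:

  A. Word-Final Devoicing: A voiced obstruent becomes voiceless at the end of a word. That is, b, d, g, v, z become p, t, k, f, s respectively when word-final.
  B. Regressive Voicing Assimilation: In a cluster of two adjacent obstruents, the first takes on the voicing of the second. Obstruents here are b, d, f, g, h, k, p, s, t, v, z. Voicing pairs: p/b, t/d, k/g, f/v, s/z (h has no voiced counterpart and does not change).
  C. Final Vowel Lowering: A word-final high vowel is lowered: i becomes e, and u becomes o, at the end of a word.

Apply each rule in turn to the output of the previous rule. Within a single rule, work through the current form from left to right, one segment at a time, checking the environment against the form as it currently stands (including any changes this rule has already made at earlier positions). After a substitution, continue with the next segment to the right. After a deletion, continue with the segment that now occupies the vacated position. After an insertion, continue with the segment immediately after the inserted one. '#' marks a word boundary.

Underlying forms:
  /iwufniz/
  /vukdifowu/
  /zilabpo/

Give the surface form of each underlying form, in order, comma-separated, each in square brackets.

/iwufniz/:
  A Word-Final Devoicing: [iwufniz] → [iwufnis]
  B Regressive Voicing Assimilation: no change — [iwufnis]
  C Final Vowel Lowering: no change — [iwufnis]
/vukdifowu/:
  A Word-Final Devoicing: no change — [vukdifowu]
  B Regressive Voicing Assimilation: [vukdifowu] → [vugdifowu]
  C Final Vowel Lowering: [vugdifowu] → [vugdifowo]
/zilabpo/:
  A Word-Final Devoicing: no change — [zilabpo]
  B Regressive Voicing Assimilation: [zilabpo] → [zilappo]
  C Final Vowel Lowering: no change — [zilappo]

[iwufnis], [vugdifowo], [zilappo]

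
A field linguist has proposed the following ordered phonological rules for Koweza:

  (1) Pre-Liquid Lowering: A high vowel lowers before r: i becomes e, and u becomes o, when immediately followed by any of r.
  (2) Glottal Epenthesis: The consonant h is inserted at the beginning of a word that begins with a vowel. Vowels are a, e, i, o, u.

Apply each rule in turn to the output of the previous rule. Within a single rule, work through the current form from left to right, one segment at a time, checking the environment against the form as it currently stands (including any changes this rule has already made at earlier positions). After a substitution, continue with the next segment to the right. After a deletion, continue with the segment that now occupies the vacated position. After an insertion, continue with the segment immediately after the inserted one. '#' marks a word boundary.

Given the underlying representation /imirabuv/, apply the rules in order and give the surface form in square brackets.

(1) Pre-Liquid Lowering: [imirabuv] → [imerabuv]
(2) Glottal Epenthesis: [imerabuv] → [himerabuv]

[himerabuv]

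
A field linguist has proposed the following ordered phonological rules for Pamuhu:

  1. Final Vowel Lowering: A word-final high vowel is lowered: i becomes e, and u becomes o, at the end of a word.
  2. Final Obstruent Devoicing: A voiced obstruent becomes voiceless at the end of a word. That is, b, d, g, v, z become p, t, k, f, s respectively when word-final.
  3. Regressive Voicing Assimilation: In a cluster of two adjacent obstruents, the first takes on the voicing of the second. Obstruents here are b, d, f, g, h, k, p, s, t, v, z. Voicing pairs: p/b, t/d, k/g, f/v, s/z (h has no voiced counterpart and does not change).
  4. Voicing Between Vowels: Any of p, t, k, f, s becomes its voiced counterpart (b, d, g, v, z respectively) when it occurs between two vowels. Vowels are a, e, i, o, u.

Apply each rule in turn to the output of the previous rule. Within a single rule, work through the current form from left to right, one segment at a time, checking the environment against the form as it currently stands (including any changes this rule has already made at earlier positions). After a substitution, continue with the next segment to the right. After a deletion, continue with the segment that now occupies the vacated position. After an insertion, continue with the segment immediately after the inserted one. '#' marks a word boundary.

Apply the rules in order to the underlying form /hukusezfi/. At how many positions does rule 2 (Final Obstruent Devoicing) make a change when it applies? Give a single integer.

1 Final Vowel Lowering: [hukusezfi] → [hukusezfe]
2 Final Obstruent Devoicing: no change — [hukusezfe]
3 Regressive Voicing Assimilation: [hukusezfe] → [hukusesfe]
4 Voicing Between Vowels: [hukusesfe] → [huguzesfe]
Rule 2 changed 0 position(s).

0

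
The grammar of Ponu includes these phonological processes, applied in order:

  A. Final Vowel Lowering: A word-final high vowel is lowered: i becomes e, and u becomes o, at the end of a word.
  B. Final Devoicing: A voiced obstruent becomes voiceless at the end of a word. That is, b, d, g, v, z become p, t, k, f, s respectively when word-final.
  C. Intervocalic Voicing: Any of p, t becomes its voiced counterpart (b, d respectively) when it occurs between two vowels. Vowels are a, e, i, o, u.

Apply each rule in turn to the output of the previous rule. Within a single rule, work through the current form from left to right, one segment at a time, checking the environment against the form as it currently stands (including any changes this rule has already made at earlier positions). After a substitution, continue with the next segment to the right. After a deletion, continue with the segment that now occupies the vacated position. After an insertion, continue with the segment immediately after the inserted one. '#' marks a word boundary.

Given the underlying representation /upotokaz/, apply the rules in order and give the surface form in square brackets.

[ubodokas]

A Final Vowel Lowering: no change — [upotokaz]
B Final Devoicing: [upotokaz] → [upotokas]
C Intervocalic Voicing: [upotokas] → [ubodokas]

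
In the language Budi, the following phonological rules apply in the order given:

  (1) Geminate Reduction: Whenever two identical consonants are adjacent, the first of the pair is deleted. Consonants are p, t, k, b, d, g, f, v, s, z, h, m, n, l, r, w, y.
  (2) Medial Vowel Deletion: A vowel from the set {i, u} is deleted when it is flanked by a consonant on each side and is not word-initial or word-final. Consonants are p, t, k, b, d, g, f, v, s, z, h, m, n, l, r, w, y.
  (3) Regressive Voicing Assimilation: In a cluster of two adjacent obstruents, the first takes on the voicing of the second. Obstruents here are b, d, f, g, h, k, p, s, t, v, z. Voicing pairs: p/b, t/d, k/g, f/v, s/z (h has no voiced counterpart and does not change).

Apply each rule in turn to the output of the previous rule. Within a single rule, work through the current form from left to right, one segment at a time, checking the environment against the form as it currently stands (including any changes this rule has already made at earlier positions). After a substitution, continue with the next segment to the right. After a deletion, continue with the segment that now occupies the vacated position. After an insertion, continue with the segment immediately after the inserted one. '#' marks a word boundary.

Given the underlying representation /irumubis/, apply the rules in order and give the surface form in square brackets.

[irmps]

(1) Geminate Reduction: no change — [irumubis]
(2) Medial Vowel Deletion: [irumubis] → [irmbs]
(3) Regressive Voicing Assimilation: [irmbs] → [irmps]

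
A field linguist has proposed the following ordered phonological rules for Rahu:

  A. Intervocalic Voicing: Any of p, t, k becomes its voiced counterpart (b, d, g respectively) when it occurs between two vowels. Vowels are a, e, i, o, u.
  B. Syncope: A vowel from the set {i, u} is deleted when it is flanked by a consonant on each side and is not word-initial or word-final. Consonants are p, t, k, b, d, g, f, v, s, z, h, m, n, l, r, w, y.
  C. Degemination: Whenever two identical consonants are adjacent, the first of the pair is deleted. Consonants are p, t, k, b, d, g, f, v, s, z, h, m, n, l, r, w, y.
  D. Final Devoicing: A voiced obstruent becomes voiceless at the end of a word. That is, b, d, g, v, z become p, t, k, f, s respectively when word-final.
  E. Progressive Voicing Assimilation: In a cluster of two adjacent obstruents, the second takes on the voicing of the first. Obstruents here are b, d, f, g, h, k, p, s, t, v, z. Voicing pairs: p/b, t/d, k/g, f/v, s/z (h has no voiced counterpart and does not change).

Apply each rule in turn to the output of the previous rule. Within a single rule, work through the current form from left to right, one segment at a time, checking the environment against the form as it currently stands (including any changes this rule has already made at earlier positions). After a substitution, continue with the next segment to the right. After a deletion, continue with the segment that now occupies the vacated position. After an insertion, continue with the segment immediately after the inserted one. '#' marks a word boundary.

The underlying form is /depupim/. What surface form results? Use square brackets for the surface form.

A Intervocalic Voicing: [depupim] → [debubim]
B Syncope: [debubim] → [debbm]
C Degemination: [debbm] → [debm]
D Final Devoicing: no change — [debm]
E Progressive Voicing Assimilation: no change — [debm]

[debm]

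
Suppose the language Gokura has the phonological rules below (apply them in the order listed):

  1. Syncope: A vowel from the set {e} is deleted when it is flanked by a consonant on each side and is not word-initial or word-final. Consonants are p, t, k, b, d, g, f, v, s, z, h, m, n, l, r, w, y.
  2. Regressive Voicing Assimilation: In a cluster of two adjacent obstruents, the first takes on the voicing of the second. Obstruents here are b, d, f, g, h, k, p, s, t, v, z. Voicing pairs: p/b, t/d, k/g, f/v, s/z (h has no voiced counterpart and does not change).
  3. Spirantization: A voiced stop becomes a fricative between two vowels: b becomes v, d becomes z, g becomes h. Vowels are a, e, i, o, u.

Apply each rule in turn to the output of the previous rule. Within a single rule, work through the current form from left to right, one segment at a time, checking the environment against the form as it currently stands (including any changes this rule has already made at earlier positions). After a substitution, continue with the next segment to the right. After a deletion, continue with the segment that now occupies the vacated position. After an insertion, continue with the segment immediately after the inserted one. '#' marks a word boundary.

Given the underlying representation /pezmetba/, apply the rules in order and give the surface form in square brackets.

[bzmdba]

1 Syncope: [pezmetba] → [pzmtba]
2 Regressive Voicing Assimilation: [pzmtba] → [bzmdba]
3 Spirantization: no change — [bzmdba]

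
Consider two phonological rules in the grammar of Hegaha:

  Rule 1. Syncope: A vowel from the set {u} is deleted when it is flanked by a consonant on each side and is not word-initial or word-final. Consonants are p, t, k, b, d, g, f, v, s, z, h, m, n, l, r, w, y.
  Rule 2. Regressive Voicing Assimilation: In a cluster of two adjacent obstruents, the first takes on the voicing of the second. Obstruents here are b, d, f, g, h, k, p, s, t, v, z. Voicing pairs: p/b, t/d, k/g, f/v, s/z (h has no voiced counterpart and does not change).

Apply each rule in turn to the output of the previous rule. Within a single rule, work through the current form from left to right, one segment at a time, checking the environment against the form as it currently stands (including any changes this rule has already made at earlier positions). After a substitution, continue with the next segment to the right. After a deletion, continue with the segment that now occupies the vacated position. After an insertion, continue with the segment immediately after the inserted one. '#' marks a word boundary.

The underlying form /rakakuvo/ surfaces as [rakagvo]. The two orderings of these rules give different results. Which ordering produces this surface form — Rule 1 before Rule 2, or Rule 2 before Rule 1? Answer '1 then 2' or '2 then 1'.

Order 1 then 2:
  1 Syncope: [rakakuvo] → [rakakvo]
  2 Regressive Voicing Assimilation: [rakakvo] → [rakagvo]
  result: [rakagvo]
Order 2 then 1:
  2 Regressive Voicing Assimilation: no change — [rakakuvo]
  1 Syncope: [rakakuvo] → [rakakvo]
  result: [rakakvo]

1 then 2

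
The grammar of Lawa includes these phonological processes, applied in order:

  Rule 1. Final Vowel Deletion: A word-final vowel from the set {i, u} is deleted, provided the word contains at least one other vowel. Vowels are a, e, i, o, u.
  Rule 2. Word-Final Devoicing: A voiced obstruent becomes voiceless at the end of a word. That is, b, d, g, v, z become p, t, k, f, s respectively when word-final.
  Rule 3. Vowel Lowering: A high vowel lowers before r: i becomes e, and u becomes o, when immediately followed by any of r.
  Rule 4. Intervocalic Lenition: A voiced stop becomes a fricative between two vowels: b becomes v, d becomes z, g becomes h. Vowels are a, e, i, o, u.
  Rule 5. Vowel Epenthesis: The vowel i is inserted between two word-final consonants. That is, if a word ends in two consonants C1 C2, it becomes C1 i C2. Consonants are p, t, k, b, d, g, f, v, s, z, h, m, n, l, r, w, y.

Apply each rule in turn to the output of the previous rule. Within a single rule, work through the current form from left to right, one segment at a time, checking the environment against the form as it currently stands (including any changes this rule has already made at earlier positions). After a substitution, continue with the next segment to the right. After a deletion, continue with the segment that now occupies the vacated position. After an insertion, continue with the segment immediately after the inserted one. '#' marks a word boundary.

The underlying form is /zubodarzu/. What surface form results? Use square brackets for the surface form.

[zuvozaris]

Rule 1 Final Vowel Deletion: [zubodarzu] → [zubodarz]
Rule 2 Word-Final Devoicing: [zubodarz] → [zubodars]
Rule 3 Vowel Lowering: no change — [zubodars]
Rule 4 Intervocalic Lenition: [zubodars] → [zuvozars]
Rule 5 Vowel Epenthesis: [zuvozars] → [zuvozaris]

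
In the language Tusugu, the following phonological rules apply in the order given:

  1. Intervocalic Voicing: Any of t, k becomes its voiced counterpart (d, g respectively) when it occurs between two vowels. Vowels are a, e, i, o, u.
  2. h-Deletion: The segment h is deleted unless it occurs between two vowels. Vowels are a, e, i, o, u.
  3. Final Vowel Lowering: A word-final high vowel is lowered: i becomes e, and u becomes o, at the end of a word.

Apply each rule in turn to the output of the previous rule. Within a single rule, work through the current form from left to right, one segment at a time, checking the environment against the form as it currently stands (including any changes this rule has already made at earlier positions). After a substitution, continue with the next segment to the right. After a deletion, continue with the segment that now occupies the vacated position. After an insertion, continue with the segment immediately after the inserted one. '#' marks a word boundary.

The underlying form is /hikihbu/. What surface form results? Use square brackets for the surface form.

[igibo]

1 Intervocalic Voicing: [hikihbu] → [higihbu]
2 h-Deletion: [higihbu] → [igibu]
3 Final Vowel Lowering: [igibu] → [igibo]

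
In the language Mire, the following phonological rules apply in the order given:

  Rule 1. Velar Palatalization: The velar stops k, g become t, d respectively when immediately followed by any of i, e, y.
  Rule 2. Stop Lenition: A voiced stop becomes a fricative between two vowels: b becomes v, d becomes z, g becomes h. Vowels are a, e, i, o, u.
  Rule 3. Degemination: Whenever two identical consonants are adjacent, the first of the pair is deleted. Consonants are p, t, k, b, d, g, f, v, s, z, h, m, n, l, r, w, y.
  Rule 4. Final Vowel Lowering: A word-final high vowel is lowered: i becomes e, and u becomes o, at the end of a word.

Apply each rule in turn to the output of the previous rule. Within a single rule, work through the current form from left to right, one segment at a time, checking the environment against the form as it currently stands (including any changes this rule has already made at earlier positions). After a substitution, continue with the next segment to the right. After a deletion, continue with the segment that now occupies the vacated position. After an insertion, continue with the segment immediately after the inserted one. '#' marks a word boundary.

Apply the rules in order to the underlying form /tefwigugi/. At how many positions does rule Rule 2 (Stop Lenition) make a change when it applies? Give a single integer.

2

Rule 1 Velar Palatalization: [tefwigugi] → [tefwigudi]
Rule 2 Stop Lenition: [tefwigudi] → [tefwihuzi]
Rule 3 Degemination: no change — [tefwihuzi]
Rule 4 Final Vowel Lowering: [tefwihuzi] → [tefwihuze]
Rule Rule 2 changed 2 position(s).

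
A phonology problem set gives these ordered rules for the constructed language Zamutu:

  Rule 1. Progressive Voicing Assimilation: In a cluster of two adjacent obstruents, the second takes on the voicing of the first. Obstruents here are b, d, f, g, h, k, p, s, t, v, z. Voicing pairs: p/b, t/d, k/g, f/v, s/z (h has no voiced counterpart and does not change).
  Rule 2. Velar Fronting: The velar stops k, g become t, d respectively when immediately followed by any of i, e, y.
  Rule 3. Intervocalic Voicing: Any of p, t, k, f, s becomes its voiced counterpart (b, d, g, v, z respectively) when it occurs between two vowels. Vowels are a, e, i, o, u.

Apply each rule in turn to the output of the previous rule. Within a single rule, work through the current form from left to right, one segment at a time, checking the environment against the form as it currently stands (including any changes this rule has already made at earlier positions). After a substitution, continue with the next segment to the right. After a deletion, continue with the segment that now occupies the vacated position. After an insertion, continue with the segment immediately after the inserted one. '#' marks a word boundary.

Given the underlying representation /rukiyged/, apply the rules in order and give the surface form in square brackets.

[rudiyded]

Rule 1 Progressive Voicing Assimilation: no change — [rukiyged]
Rule 2 Velar Fronting: [rukiyged] → [rutiyded]
Rule 3 Intervocalic Voicing: [rutiyded] → [rudiyded]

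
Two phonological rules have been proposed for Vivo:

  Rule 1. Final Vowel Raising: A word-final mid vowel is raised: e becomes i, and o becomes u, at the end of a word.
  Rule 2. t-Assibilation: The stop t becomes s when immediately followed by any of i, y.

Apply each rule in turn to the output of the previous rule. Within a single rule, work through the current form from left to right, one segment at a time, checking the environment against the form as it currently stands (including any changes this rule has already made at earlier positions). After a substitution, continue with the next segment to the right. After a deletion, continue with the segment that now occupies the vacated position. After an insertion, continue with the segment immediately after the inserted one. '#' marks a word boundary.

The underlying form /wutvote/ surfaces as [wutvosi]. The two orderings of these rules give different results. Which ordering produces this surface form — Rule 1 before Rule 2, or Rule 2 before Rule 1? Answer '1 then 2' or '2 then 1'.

1 then 2

Order 1 then 2:
  1 Final Vowel Raising: [wutvote] → [wutvoti]
  2 t-Assibilation: [wutvoti] → [wutvosi]
  result: [wutvosi]
Order 2 then 1:
  2 t-Assibilation: no change — [wutvote]
  1 Final Vowel Raising: [wutvote] → [wutvoti]
  result: [wutvoti]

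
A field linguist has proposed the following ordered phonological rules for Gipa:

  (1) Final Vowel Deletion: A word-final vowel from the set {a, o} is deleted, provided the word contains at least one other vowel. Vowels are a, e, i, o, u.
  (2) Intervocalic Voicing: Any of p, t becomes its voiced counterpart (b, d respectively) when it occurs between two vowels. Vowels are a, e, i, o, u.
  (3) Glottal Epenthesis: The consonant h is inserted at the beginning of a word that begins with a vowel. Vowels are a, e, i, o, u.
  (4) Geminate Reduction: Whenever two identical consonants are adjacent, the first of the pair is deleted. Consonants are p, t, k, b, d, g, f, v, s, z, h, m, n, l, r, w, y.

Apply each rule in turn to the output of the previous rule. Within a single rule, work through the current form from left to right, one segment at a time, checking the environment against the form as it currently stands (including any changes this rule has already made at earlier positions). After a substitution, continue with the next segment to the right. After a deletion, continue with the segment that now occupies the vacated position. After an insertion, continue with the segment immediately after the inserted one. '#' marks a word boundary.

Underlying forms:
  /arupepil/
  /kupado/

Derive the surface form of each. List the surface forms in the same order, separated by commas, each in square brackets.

[harubebil], [kubad]

/arupepil/:
  (1) Final Vowel Deletion: no change — [arupepil]
  (2) Intervocalic Voicing: [arupepil] → [arubebil]
  (3) Glottal Epenthesis: [arubebil] → [harubebil]
  (4) Geminate Reduction: no change — [harubebil]
/kupado/:
  (1) Final Vowel Deletion: [kupado] → [kupad]
  (2) Intervocalic Voicing: [kupad] → [kubad]
  (3) Glottal Epenthesis: no change — [kubad]
  (4) Geminate Reduction: no change — [kubad]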